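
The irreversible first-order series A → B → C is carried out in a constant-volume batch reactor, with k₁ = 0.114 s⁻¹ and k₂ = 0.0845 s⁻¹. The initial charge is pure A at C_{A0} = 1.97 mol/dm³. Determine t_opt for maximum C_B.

Setting dC_B/dt = 0 gives t_opt = ln(k₂/k₁)/(k₂−k₁).
= ln(0.0845/0.114)/(0.0845−0.114) = ln(0.7412)/-0.02950 = -0.2994/-0.02950 = 10.2 s.

10.2 s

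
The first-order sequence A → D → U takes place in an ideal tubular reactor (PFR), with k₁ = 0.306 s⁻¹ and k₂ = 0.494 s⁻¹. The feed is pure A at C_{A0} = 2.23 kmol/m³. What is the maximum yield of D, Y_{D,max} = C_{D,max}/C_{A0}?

At the optimum, C_{D,max}/C_{A0} = (k₁/k₂)^[k₂/(k₂−k₁)].
= (0.306/0.494)^(0.494/(0.494−0.306)) = (0.6194)^(2.628) = 0.2841.

0.284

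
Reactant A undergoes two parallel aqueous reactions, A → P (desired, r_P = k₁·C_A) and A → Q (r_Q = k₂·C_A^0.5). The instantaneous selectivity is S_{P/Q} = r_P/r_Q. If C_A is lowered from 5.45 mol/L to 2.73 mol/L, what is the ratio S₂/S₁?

S_{P/Q} = (k₁/k₂)·C_A^0.5, so S₂/S₁ = (C_{A,2}/C_{A,1})^0.5.
= (2.73/5.45)^0.5 = (0.5009)^0.5 = 0.708.

0.708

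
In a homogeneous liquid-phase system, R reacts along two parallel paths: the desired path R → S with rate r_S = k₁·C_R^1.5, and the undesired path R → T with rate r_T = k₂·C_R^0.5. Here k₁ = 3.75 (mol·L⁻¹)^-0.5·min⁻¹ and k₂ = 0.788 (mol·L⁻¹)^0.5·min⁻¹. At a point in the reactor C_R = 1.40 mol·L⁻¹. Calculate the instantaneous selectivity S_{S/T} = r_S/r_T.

6.66

S_{S/T} = r_S/r_T = (k₁·C_R^1.5)/(k₂·C_R^0.5) = (k₁/k₂)·C_R.
= (3.75×1.400^1.5) / (0.788×1.400^0.5) = 6.212/0.9324 = 6.66.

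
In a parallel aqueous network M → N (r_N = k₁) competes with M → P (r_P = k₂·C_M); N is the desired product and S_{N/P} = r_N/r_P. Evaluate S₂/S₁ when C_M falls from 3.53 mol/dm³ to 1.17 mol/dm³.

S_{N/P} = (k₁/k₂)·C_M⁻¹, so S₂/S₁ = (C_{M,2}/C_{M,1})⁻¹.
= 3.53/1.17 = 3.02.

3.02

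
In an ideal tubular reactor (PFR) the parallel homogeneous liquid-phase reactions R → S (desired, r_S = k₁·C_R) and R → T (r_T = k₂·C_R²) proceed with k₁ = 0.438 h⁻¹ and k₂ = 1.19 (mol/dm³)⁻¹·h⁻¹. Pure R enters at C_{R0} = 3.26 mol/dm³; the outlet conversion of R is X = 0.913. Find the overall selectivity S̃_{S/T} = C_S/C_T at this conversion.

0.270

C_R = C_{R0}(1−X) = 0.2836 mol/dm³.
Along a PFR/batch, dC_S/dC_R = −r_S/(r_S+r_T) = −k₁/(k₁+k₂·C_R).
Integrating from C_{R0} to C_R: C_S = (0.438/1.19)·ln[(0.438+1.19·3.26)/(0.438+1.19·0.284)] = 0.3681·ln(4.317/0.7755) = 0.6319 mol/dm³.
C_T = (C_{R0}−C_R)−C_S = 2.344 mol/dm³; S̃_{S/T} = 0.6319/2.344 = 0.270.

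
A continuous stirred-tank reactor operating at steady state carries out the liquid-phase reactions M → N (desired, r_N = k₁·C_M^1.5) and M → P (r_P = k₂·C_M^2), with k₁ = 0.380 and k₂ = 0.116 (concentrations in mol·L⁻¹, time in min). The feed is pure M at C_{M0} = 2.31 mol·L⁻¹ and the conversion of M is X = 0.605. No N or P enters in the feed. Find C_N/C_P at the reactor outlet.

3.43

Exit C_M = C_{M0}(1−X) = 2.31×0.395 = 0.9125 mol·L⁻¹.
Rates in a CSTR are evaluated at the outlet concentration: r_N = 0.380×0.9125^1.5 = 0.3312, r_P = 0.116×0.9125^2 = 0.09658.
Overall selectivity = C_N/C_P = r_Nτ/(r_Pτ) = r_N/r_P = 3.43.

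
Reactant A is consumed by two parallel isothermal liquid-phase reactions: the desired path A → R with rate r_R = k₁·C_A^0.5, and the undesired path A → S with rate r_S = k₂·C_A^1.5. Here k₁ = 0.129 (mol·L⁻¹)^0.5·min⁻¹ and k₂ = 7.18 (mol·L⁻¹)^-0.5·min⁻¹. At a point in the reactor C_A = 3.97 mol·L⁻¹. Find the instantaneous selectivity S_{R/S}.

S_{R/S} = r_R/r_S = (k₁·C_A^0.5)/(k₂·C_A^1.5) = (k₁/k₂)·C_A⁻¹.
= (0.129×3.970^0.5) / (7.18×3.970^1.5) = 0.2570/56.80 = 0.00453.
The undesired path is higher order in A, so low C_A (CSTR or dilute feed) favours R.

0.00453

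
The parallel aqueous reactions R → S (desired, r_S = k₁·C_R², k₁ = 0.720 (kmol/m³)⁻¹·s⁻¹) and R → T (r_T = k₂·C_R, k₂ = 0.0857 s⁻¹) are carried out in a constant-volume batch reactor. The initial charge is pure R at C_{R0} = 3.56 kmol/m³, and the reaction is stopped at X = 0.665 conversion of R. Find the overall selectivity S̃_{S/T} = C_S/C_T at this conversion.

C_R = C_{R0}(1−X) = 1.193 kmol/m³.
Along a PFR/batch, dC_T/dC_R = −r_T/(r_S+r_T) = −k₂/(k₂+k₁·C_R).
Integrating from C_{R0} to C_R: C_T = (0.0857/0.720)·ln[(0.0857+0.720·3.56)/(0.0857+0.720·1.19)] = 0.1190·ln(2.649/0.9444) = 0.1228 kmol/m³.
Then C_S = (C_{R0}−C_R) − C_T = 2.367 − 0.1228 = 2.245 kmol/m³.
S̃_{S/T} = C_S/C_T = 2.245/0.1228 = 18.3.

18.3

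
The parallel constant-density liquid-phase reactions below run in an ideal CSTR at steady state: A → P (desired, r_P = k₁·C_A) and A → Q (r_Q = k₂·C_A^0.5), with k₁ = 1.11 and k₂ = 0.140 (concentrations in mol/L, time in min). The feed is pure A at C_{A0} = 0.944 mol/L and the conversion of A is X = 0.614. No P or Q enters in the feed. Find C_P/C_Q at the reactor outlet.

4.79

Exit C_A = C_{A0}(1−X) = 0.944×0.386 = 0.3644 mol/L.
In a CSTR the entire volume is at exit conditions, so r_P = 1.11×0.3644 = 0.4045 and r_Q = 0.140×0.3644^0.5 = 0.08451.
Overall selectivity = C_P/C_Q = r_Pτ/(r_Qτ) = r_P/r_Q = 4.79.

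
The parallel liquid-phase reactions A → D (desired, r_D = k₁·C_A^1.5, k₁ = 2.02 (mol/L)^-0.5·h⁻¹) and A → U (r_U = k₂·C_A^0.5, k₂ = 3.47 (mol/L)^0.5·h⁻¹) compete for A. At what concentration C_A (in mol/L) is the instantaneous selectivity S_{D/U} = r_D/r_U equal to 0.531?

S_{D/U} = (k₁/k₂)·C_A ⇒ C_A = S·k₂/k₁.
= 0.531×3.47/2.02 = 0.912 mol/L.

0.912 mol/L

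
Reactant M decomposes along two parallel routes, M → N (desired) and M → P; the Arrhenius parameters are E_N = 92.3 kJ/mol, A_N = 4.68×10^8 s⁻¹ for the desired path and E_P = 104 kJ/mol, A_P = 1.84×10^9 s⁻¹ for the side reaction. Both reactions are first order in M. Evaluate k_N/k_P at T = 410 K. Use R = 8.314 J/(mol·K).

7.87

Since both paths have the same order in M, the concentration cancels and S_{N/P} = k_N/k_P = (A_N/A_P)·exp[(E_P−E_N)/(RT)].
(E_P−E_N)/(RT) = (104−92.3)×10³/(8.314×410) = 11700/3409 = 3.432.
k_N/k_P = (4.68×10^8/1.84×10^9)·exp(3.432) = 0.2543 × 30.95 = 7.87.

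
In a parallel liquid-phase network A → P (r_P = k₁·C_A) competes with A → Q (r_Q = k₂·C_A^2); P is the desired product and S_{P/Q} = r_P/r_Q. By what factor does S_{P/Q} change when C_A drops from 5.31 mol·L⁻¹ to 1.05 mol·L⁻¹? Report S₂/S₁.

S_{P/Q} = (k₁/k₂)·C_A⁻¹, so S₂/S₁ = (C_{A,2}/C_{A,1})⁻¹.
= 5.31/1.05 = 5.06.
Selectivity toward P rises as C_A falls — low-concentration operation is favoured.

5.06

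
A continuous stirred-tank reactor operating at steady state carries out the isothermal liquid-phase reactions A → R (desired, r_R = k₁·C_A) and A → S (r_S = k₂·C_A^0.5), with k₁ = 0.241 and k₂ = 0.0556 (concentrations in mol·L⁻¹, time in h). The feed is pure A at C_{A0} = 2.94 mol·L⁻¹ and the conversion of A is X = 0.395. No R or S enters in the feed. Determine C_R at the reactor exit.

Exit C_A = C_{A0}(1−X) = 2.94×0.605 = 1.779 mol·L⁻¹.
Rates in a CSTR are evaluated at the outlet concentration: r_R = 0.241×1.779 = 0.4287, r_S = 0.0556×1.779^0.5 = 0.07415.
Fraction of consumed A going to R: r_R/(r_R+r_S) = 0.8525.
C_R = 0.8525·C_{A0}·X = 0.8525×2.94×0.395 = 0.990 mol·L⁻¹.

0.990 mol·L⁻¹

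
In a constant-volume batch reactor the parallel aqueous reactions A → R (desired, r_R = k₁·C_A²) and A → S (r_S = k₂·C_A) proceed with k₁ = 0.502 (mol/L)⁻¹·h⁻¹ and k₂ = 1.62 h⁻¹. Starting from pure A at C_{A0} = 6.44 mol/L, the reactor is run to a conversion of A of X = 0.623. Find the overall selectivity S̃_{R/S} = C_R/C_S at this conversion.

1.32

C_A = C_{A0}(1−X) = 2.428 mol/L.
Along a PFR/batch, dC_S/dC_A = −r_S/(r_R+r_S) = −k₂/(k₂+k₁·C_A).
Integrating from C_{A0} to C_A: C_S = (1.62/0.502)·ln[(1.62+0.502·6.44)/(1.62+0.502·2.43)] = 3.227·ln(4.853/2.839) = 1.730 mol/L.
Then C_R = (C_{A0}−C_A) − C_S = 4.012 − 1.730 = 2.282 mol/L.
S̃_{R/S} = C_R/C_S = 2.282/1.730 = 1.32.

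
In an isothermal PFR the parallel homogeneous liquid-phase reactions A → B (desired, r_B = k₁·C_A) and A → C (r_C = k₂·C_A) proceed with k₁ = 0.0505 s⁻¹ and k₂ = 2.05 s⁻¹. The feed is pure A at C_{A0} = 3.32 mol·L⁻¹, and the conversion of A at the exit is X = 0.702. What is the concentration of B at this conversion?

0.0560 mol·L⁻¹

C_A = C_{A0}(1−X) = 0.9894 mol·L⁻¹.
Both paths are first order in A, so the instantaneous fraction to B is constant: dC_B/d(−C_A) = k₁/(k₁+k₂) = 0.02404.
C_B = 0.02404·(C_{A0}−C_A) = 0.02404×2.331 = 0.0560 mol·L⁻¹.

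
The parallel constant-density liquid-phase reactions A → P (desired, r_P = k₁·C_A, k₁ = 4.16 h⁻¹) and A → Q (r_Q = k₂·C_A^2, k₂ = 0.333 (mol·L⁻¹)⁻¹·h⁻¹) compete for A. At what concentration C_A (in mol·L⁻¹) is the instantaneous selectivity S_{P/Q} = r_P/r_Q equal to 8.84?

S_{P/Q} = (k₁/k₂)·C_A⁻¹ ⇒ C_A = (S·k₂/k₁)^(-1).
= (8.84×0.333/4.16)^(-1) = (0.7076)^(-1) = 1.41 mol·L⁻¹.

1.41 mol·L⁻¹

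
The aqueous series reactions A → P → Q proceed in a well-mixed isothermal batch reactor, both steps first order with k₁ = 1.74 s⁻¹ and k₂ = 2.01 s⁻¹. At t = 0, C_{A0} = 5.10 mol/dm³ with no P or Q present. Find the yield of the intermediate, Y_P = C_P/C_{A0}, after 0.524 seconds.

Solving the coupled first-order balances gives C_P(t) = [k₁/(k₂−k₁)]·C_{A0}·(e^(−k₁t) − e^(−k₂t)).
e^(−k₁t) = e^(−1.74×0.524) = e^(−0.9118) = 0.4018; e^(−k₂t) = e^(−1.053) = 0.3488.
C_P = 1.74×5.10/(2.01−1.74) × (0.4018−0.3488) = 32.87×0.05301 = 1.742 mol/dm³.
Y_P = C_P/C_{A0} = 1.742/5.10 = 0.342.

0.342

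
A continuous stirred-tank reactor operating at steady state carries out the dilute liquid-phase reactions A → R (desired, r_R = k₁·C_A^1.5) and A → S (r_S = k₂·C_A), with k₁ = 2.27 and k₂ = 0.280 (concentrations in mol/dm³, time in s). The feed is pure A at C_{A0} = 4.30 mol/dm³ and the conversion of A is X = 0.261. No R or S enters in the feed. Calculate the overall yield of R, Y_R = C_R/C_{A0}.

Exit C_A = C_{A0}(1−X) = 4.30×0.739 = 3.178 mol/dm³.
Rates in a CSTR are evaluated at the outlet concentration: r_R = 2.27×3.178^1.5 = 12.86, r_S = 0.280×3.178 = 0.8898.
Fraction of consumed A going to R: r_R/(r_R+r_S) = 0.9353.
C_R = 0.9353·C_{A0}·X = 0.9353×4.30×0.261 = 1.05 mol/dm³; Y_R = C_R/C_{A0} = 0.244.

0.244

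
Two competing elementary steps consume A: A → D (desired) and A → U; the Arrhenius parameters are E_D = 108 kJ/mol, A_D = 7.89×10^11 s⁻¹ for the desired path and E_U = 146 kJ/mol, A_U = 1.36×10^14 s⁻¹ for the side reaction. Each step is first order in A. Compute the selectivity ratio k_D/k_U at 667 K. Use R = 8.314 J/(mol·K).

With equal orders, S_{D/U} = k_D/k_U = (A_D/A_U)·exp[(E_U−E_D)/(RT)].
(E_U−E_D)/(RT) = (146−108)×10³/(8.314×667) = 38000/5545 = 6.852.
k_D/k_U = (7.89×10^11/1.36×10^14)·exp(6.852) = 0.005801 × 946.2 = 5.49.

5.49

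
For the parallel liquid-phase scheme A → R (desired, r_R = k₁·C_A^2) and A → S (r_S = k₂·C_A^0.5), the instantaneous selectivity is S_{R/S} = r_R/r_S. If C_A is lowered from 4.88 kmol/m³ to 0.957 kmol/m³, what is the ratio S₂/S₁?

S_{R/S} = (k₁/k₂)·C_A^1.5, so S₂/S₁ = (C_{A,2}/C_{A,1})^1.5.
= (0.957/4.88)^1.5 = (0.1961)^1.5 = 0.0868.

0.0868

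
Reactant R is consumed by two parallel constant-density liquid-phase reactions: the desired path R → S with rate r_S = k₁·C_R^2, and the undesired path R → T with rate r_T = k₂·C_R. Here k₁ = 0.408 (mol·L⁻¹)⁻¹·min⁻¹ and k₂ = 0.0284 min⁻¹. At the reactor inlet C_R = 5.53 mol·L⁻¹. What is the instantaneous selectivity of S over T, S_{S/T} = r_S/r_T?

79.4

S_{S/T} = r_S/r_T = (k₁·C_R^2)/(k₂·C_R) = (k₁/k₂)·C_R.
= (0.408×5.530^2) / (0.0284×5.530) = 12.48/0.1571 = 79.4.
Since the desired path is higher order in R, keeping C_R high (PFR or concentrated feed) favours S.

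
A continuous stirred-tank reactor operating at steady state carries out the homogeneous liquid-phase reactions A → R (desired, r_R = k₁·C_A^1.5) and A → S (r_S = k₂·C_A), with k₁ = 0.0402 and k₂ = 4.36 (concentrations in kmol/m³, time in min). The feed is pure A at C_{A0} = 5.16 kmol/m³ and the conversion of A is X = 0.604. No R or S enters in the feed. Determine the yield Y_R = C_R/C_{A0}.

Exit C_A = C_{A0}(1−X) = 5.16×0.396 = 2.043 kmol/m³.
In a CSTR the entire volume is at exit conditions, so r_R = 0.0402×2.043^1.5 = 0.1174 and r_S = 4.36×2.043 = 8.909.
Fraction of consumed A going to R: r_R/(r_R+r_S) = 0.01301.
C_R = 0.01301·C_{A0}·X = 0.01301×5.16×0.604 = 0.0405 kmol/m³; Y_R = C_R/C_{A0} = 0.00786.

0.00786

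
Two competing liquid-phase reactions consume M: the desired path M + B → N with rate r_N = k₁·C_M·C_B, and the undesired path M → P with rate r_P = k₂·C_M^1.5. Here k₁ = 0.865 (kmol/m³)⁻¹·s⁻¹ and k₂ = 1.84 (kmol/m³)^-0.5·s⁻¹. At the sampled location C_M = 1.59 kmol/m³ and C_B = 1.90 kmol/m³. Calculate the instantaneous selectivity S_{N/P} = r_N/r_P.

S_{N/P} = r_N/r_P = (k₁·C_M·C_B)/(k₂·C_M^1.5) = (k₁/k₂)·C_M^-0.5·C_B.
= (0.865×1.590×1.900) / (1.84×1.590^1.5) = 2.613/3.689 = 0.708.
The undesired path is higher order in M, so low C_M (CSTR or dilute feed) favours N.

0.708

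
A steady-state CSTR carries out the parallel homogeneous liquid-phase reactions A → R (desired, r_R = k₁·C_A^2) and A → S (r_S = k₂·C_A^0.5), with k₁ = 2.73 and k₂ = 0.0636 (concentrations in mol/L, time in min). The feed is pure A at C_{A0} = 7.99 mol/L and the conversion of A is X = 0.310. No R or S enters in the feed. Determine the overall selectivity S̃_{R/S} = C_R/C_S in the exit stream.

556

Exit C_A = C_{A0}(1−X) = 7.99×0.690 = 5.513 mol/L.
In a CSTR the entire volume is at exit conditions, so r_R = 2.73×5.513^2 = 82.98 and r_S = 0.0636×5.513^0.5 = 0.1493.
Overall selectivity = C_R/C_S = r_Rτ/(r_Sτ) = r_R/r_S = 556.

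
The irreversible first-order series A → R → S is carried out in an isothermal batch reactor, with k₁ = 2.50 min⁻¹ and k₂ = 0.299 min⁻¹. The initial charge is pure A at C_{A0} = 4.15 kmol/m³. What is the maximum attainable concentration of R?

At the optimum, C_{R,max}/C_{A0} = (k₁/k₂)^[k₂/(k₂−k₁)].
= (2.50/0.299)^(0.299/(0.299−2.50)) = (8.361)^(-0.1358) = 0.7494.
C_{R,max} = 0.7494×4.15 = 3.11 kmol/m³.

3.11 kmol/m³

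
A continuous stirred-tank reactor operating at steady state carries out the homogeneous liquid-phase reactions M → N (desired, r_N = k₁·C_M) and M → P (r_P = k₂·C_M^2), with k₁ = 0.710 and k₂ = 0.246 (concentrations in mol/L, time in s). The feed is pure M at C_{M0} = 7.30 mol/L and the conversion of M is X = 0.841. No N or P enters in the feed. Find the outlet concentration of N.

Exit C_M = C_{M0}(1−X) = 7.30×0.159 = 1.161 mol/L.
Rates in a CSTR are evaluated at the outlet concentration: r_N = 0.710×1.161 = 0.8241, r_P = 0.246×1.161^2 = 0.3314.
Fraction of consumed M going to N: r_N/(r_N+r_P) = 0.7132.
C_N = 0.7132·C_{M0}·X = 0.7132×7.30×0.841 = 4.38 mol/L.

4.38 mol/L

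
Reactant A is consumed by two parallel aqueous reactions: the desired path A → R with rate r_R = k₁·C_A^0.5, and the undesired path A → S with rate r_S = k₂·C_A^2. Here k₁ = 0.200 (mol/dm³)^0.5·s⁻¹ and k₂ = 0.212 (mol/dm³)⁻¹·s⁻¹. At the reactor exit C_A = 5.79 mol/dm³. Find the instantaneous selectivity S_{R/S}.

0.0677

S_{R/S} = r_R/r_S = (k₁·C_A^0.5)/(k₂·C_A^2) = (k₁/k₂)·C_A^-1.5.
= (0.200×5.790^0.5) / (0.212×5.790^2) = 0.4812/7.107 = 0.0677.
The undesired path is higher order in A, so low C_A (CSTR or dilute feed) favours R.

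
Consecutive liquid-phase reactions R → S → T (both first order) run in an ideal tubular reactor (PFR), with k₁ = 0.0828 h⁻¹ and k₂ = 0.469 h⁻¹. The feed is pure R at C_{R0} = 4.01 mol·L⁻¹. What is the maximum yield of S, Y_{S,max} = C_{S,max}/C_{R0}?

Evaluating C_S at τ_opt = ln(k₂/k₁)/(k₂−k₁) gives C_{S,max}/C_{R0} = (k₁/k₂)^[k₂/(k₂−k₁)].
= (0.0828/0.469)^(0.469/(0.469−0.0828)) = (0.1765)^(1.214) = 0.1217.

0.122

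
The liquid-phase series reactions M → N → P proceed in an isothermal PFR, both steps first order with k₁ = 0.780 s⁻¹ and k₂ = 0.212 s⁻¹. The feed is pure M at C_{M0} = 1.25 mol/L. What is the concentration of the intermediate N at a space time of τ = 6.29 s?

0.440 mol/L

For first-order series with pure M initially, C_N(τ) = k₁C_{M0}/(k₂−k₁)·(e^(−k₁τ) − e^(−k₂τ)).
e^(−k₁τ) = e^(−0.780×6.29) = e^(−4.906) = 0.007401; e^(−k₂τ) = e^(−1.333) = 0.2636.
C_N = 0.780×1.25/(0.212−0.780) × (0.007401−0.2636) = (-1.717)×(-0.2562) = 0.4397 mol/L.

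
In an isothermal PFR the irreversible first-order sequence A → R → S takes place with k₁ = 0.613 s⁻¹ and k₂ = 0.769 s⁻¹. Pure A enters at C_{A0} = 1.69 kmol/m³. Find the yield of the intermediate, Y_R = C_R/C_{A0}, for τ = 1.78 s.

0.320

For first-order series with pure A initially, C_R(τ) = k₁C_{A0}/(k₂−k₁)·(e^(−k₁τ) − e^(−k₂τ)).
e^(−k₁τ) = e^(−0.613×1.78) = e^(−1.091) = 0.3358; e^(−k₂τ) = e^(−1.369) = 0.2544.
C_R = 0.613×1.69/(0.769−0.613) × (0.3358−0.2544) = 6.641×0.08143 = 0.5407 kmol/m³.
Y_R = C_R/C_{A0} = 0.5407/1.69 = 0.320.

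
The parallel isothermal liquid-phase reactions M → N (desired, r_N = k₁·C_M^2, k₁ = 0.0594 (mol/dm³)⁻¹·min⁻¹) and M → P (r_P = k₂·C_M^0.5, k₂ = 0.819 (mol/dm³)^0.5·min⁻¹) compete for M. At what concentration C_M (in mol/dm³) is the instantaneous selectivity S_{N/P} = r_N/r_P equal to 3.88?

S_{N/P} = (k₁/k₂)·C_M^1.5 ⇒ C_M = (S·k₂/k₁)^(1/1.5).
= (3.88×0.819/0.0594)^(0.6667) = (53.50)^(0.6667) = 14.2 mol/dm³.

14.2 mol/dm³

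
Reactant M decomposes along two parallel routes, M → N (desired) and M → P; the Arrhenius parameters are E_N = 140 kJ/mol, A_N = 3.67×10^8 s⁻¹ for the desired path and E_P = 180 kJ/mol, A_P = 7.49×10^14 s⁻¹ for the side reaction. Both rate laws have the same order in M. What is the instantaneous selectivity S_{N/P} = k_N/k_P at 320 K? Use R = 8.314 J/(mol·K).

With equal orders, S_{N/P} = k_N/k_P = (A_N/A_P)·exp[(E_P−E_N)/(RT)].
(E_P−E_N)/(RT) = (180−140)×10³/(8.314×320) = 40000/2660 = 15.03.
k_N/k_P = (3.67×10^8/7.49×10^14)·exp(15.03) = 4.900×10^-7 × 3.385×10^6 = 1.66.

1.66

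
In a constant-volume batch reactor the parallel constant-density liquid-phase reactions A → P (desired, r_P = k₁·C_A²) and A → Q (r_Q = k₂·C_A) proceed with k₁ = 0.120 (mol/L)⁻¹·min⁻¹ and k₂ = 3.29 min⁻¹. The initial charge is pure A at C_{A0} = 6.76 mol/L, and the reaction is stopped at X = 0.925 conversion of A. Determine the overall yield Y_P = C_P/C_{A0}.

C_A = C_{A0}(1−X) = 0.5070 mol/L.
Along a PFR/batch, dC_Q/dC_A = −r_Q/(r_P+r_Q) = −k₂/(k₂+k₁·C_A).
Integrating from C_{A0} to C_A: C_Q = (3.29/0.120)·ln[(3.29+0.120·6.76)/(3.29+0.120·0.507)] = 27.42·ln(4.101/3.351) = 5.540 mol/L.
Then C_P = (C_{A0}−C_A) − C_Q = 6.253 − 5.540 = 0.7130 mol/L.
Y_P = C_P/C_{A0} = 0.7130/6.76 = 0.105.

0.105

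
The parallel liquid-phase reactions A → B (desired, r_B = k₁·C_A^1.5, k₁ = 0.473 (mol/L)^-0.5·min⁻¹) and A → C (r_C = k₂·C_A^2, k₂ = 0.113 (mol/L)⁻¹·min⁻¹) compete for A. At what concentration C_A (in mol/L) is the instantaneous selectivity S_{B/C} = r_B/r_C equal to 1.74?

S_{B/C} = (k₁/k₂)·C_A^-0.5 ⇒ C_A = (S·k₂/k₁)^(-2).
= (1.74×0.113/0.473)^(-2) = (0.4157)^(-2) = 5.79 mol/L.

5.79 mol/L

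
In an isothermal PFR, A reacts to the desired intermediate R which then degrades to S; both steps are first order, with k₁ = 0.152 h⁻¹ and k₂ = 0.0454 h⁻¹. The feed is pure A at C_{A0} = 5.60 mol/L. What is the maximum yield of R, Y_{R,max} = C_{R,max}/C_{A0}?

At the optimum, C_{R,max}/C_{A0} = (k₁/k₂)^[k₂/(k₂−k₁)].
= (0.152/0.0454)^(0.0454/(0.0454−0.152)) = (3.348)^(-0.4259) = 0.5977.

0.598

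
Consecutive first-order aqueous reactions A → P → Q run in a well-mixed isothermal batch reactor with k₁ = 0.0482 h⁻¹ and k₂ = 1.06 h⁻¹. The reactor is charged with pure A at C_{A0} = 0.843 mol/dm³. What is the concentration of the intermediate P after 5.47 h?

For first-order series with pure A initially, C_P(t) = k₁C_{A0}/(k₂−k₁)·(e^(−k₁t) − e^(−k₂t)).
e^(−k₁t) = e^(−0.0482×5.47) = e^(−0.2637) = 0.7682; e^(−k₂t) = e^(−5.798) = 0.003033.
C_P = 0.0482×0.843/(1.06−0.0482) × (0.7682−0.003033) = 0.04016×0.7652 = 0.03073 mol/dm³.

0.0307 mol/dm³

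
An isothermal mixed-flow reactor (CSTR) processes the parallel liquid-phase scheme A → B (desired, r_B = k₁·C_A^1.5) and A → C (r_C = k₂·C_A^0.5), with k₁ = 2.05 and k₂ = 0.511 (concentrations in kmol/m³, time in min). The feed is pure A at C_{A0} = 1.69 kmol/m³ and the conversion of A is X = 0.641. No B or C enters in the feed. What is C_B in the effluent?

Exit C_A = C_{A0}(1−X) = 1.69×0.359 = 0.6067 kmol/m³.
A CSTR operates uniformly at the exit composition, giving r_B = 0.9688 and r_C = 0.3980 (each k·C_A^n at C_A = 0.6067).
Fraction of consumed A going to B: r_B/(r_B+r_C) = 0.7088.
C_B = 0.7088·C_{A0}·X = 0.7088×1.69×0.641 = 0.768 kmol/m³.

0.768 kmol/m³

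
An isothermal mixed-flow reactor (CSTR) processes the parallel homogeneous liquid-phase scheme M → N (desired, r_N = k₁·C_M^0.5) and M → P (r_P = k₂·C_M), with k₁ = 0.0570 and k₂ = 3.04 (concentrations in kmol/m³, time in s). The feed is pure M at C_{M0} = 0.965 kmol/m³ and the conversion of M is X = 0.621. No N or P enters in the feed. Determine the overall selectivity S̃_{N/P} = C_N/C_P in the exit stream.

0.0310

Exit C_M = C_{M0}(1−X) = 0.965×0.379 = 0.3657 kmol/m³.
In a CSTR the entire volume is at exit conditions, so r_N = 0.0570×0.3657^0.5 = 0.03447 and r_P = 3.04×0.3657 = 1.112.
Overall selectivity = C_N/C_P = r_Nτ/(r_Pτ) = r_N/r_P = 0.0310.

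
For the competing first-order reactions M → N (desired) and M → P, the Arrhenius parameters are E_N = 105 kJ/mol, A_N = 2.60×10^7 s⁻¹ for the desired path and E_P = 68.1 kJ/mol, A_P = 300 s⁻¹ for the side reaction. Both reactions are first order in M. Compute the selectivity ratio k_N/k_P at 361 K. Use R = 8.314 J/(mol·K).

0.397

k_N/k_P = (A_N/A_P)·exp[−(E_N−E_P)/(RT)] = (A_N/A_P)·exp[(E_P−E_N)/(RT)].
(E_P−E_N)/(RT) = (68.1−105)×10³/(8.314×361) = -36900/3001 = -12.29.
k_N/k_P = (2.60×10^7/300)·exp(-12.29) = 86667 × 4.577×10^-6 = 0.397.
Since E_N > E_P, raising the temperature improves selectivity toward N.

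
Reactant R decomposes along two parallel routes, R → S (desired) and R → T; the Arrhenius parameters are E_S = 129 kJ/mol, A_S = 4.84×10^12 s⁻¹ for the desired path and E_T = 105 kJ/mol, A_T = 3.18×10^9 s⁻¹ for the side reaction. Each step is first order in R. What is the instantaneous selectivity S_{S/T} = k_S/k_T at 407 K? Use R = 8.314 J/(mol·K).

1.27

With equal orders, S_{S/T} = k_S/k_T = (A_S/A_T)·exp[(E_T−E_S)/(RT)].
(E_T−E_S)/(RT) = (105−129)×10³/(8.314×407) = -24000/3384 = -7.093.
k_S/k_T = (4.84×10^12/3.18×10^9)·exp(-7.093) = 1522 × 8.312×10^-4 = 1.27.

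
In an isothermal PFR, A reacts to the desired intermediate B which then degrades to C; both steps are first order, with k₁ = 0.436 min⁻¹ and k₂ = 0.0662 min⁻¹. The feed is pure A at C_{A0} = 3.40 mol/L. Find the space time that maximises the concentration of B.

5.10 min

For first-order series the maximum of C_B occurs at τ_opt = ln(k₂/k₁)/(k₂−k₁).
= ln(0.0662/0.436)/(0.0662−0.436) = ln(0.1518)/-0.3698 = -1.885/-0.3698 = 5.10 min.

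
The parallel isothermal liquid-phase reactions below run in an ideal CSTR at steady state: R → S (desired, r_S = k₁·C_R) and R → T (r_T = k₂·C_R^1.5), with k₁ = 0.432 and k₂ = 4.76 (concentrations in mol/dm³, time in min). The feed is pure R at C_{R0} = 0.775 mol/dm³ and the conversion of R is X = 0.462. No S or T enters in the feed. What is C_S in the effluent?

0.0441 mol/dm³

Exit C_R = C_{R0}(1−X) = 0.775×0.538 = 0.4170 mol/dm³.
In a CSTR the entire volume is at exit conditions, so r_S = 0.432×0.4170 = 0.1801 and r_T = 4.76×0.4170^1.5 = 1.282.
Fraction of consumed R going to S: r_S/(r_S+r_T) = 0.1232.
C_S = 0.1232·C_{R0}·X = 0.1232×0.775×0.462 = 0.0441 mol/dm³.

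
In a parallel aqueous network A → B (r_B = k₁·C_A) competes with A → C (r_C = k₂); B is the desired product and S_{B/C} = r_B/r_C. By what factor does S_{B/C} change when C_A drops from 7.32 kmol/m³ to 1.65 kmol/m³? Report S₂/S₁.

S_{B/C} = (k₁/k₂)·C_A, so S₂/S₁ = (C_{A,2}/C_{A,1}).
= 1.65/7.32 = 0.225.
Selectivity toward B falls as C_A falls — high-concentration operation is favoured.

0.225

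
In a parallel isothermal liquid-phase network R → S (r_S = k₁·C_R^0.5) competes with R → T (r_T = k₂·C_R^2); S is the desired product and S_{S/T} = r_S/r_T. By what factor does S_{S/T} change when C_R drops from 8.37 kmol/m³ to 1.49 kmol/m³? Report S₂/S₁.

S_{S/T} = (k₁/k₂)·C_R^-1.5, so S₂/S₁ = (C_{R,2}/C_{R,1})^-1.5.
= (1.49/8.37)^(-1.5) = (0.1780)^(-1.5) = 13.3.

13.3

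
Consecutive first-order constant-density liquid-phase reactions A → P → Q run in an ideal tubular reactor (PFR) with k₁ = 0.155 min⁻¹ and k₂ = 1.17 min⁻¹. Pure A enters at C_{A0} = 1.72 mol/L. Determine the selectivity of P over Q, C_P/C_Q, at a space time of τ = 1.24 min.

1.07

The intermediate concentration in a first-order A→B→C sequence is C_P = k₁C_{A0}(e^(−k₁τ) − e^(−k₂τ))/(k₂−k₁).
e^(−k₁τ) = e^(−0.155×1.24) = e^(−0.1922) = 0.8251; e^(−k₂τ) = e^(−1.451) = 0.2344.
C_P = 0.155×1.72/(1.17−0.155) × (0.8251−0.2344) = 0.2627×0.5908 = 0.1552 mol/L.
C_A = C_{A0}e^(−k₁τ) = 1.419 mol/L, so C_Q = C_{A0}−C_A−C_P = 0.1456 mol/L; C_P/C_Q = 1.07.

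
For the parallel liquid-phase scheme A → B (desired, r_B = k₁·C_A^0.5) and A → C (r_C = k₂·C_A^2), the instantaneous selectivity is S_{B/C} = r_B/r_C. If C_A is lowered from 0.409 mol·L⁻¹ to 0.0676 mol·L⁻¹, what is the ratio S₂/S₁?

14.9

S_{B/C} = (k₁/k₂)·C_A^-1.5, so S₂/S₁ = (C_{A,2}/C_{A,1})^-1.5.
= (0.0676/0.409)^(-1.5) = (0.1653)^(-1.5) = 14.9.
Selectivity toward B rises as C_A falls — low-concentration operation is favoured.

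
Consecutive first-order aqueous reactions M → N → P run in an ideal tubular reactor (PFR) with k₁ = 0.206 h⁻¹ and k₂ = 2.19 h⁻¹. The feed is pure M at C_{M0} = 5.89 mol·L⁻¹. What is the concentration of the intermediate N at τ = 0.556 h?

Solving the coupled first-order balances gives C_N(τ) = [k₁/(k₂−k₁)]·C_{M0}·(e^(−k₁τ) − e^(−k₂τ)).
e^(−k₁τ) = e^(−0.206×0.556) = e^(−0.1145) = 0.8918; e^(−k₂τ) = e^(−1.218) = 0.2959.
C_N = 0.206×5.89/(2.19−0.206) × (0.8918−0.2959) = 0.6116×0.5959 = 0.3644 mol·L⁻¹.

0.364 mol·L⁻¹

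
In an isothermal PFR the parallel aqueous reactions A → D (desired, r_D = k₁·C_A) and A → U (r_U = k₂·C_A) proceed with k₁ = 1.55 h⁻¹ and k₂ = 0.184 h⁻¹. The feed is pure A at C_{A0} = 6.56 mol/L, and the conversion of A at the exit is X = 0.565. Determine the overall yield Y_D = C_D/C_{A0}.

C_A = C_{A0}(1−X) = 2.854 mol/L.
Both paths are first order in A, so the instantaneous fraction to D is constant: dC_D/d(−C_A) = k₁/(k₁+k₂) = 0.8939.
C_D = 0.8939·(C_{A0}−C_A) = 0.8939×3.706 = 3.31 mol/L.
Y_D = C_D/C_{A0} = 3.313/6.56 = 0.505.

0.505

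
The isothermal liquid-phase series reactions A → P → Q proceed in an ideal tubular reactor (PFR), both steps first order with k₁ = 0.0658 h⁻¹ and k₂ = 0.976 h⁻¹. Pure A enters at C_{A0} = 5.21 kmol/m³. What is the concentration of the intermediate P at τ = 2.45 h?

The intermediate concentration in a first-order A→B→C sequence is C_P = k₁C_{A0}(e^(−k₁τ) − e^(−k₂τ))/(k₂−k₁).
e^(−k₁τ) = e^(−0.0658×2.45) = e^(−0.1612) = 0.8511; e^(−k₂τ) = e^(−2.391) = 0.09152.
C_P = 0.0658×5.21/(0.976−0.0658) × (0.8511−0.09152) = 0.3766×0.7596 = 0.2861 kmol/m³.

0.286 kmol/m³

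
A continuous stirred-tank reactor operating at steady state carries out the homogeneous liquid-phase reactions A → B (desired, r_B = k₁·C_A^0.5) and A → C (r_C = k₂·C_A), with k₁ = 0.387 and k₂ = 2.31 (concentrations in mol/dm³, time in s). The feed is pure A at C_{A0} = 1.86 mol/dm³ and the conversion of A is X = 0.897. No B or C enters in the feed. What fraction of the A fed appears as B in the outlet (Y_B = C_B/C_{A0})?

Exit C_A = C_{A0}(1−X) = 1.86×0.103 = 0.1916 mol/dm³.
A CSTR operates uniformly at the exit composition, giving r_B = 0.1694 and r_C = 0.4425 (each k·C_A^n at C_A = 0.1916).
Fraction of consumed A going to B: r_B/(r_B+r_C) = 0.2768.
C_B = 0.2768·C_{A0}·X = 0.2768×1.86×0.897 = 0.462 mol/dm³; Y_B = C_B/C_{A0} = 0.248.

0.248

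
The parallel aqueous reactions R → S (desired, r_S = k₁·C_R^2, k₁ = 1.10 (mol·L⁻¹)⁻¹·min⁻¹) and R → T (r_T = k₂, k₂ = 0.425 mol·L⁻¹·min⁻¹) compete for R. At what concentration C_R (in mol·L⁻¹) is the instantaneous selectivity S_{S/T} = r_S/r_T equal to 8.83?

1.85 mol·L⁻¹

S_{S/T} = (k₁/k₂)·C_R^2 ⇒ C_R = (S·k₂/k₁)^(0.5).
= (8.83×0.425/1.10)^(0.5) = (3.412)^(0.5) = 1.85 mol·L⁻¹.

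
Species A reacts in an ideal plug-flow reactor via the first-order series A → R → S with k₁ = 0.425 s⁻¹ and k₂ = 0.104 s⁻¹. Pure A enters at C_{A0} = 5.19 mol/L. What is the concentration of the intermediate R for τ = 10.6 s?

2.21 mol/L

The intermediate concentration in a first-order A→B→C sequence is C_R = k₁C_{A0}(e^(−k₁τ) − e^(−k₂τ))/(k₂−k₁).
e^(−k₁τ) = e^(−0.425×10.6) = e^(−4.505) = 0.01105; e^(−k₂τ) = e^(−1.102) = 0.3321.
C_R = 0.425×5.19/(0.104−0.425) × (0.01105−0.3321) = (-6.871)×(-0.3210) = 2.206 mol/L.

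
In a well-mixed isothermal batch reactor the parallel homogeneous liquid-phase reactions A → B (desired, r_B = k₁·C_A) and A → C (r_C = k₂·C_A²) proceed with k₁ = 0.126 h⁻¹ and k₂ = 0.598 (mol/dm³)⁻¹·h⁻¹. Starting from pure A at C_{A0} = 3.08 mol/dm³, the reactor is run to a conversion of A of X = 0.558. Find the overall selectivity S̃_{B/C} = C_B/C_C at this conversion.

0.0996

C_A = C_{A0}(1−X) = 1.361 mol/dm³.
Along a PFR/batch, dC_B/dC_A = −r_B/(r_B+r_C) = −k₁/(k₁+k₂·C_A).
Integrating from C_{A0} to C_A: C_B = (0.126/0.598)·ln[(0.126+0.598·3.08)/(0.126+0.598·1.36)] = 0.2107·ln(1.968/0.9401) = 0.1556 mol/dm³.
C_C = (C_{A0}−C_A)−C_B = 1.563 mol/dm³; S̃_{B/C} = 0.1556/1.563 = 0.0996.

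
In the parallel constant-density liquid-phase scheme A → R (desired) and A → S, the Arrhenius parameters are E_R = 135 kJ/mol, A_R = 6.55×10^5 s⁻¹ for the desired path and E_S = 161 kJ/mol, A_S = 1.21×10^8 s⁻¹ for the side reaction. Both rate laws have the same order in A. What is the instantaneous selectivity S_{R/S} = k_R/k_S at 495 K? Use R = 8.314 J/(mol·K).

3.00

With equal orders, S_{R/S} = k_R/k_S = (A_R/A_S)·exp[(E_S−E_R)/(RT)].
(E_S−E_R)/(RT) = (161−135)×10³/(8.314×495) = 26000/4115 = 6.318.
k_R/k_S = (6.55×10^5/1.21×10^8)·exp(6.318) = 0.005413 × 554.3 = 3.00.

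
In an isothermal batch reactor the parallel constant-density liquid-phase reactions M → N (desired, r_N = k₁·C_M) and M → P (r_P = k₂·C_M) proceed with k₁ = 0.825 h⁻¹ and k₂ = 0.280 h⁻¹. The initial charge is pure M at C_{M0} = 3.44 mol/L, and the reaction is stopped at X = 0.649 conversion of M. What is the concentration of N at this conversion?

1.67 mol/L

C_M = C_{M0}(1−X) = 1.207 mol/L.
Both paths are first order in M, so the instantaneous fraction to N is constant: dC_N/d(−C_M) = k₁/(k₁+k₂) = 0.7466.
C_N = 0.7466·(C_{M0}−C_M) = 0.7466×2.233 = 1.67 mol/L.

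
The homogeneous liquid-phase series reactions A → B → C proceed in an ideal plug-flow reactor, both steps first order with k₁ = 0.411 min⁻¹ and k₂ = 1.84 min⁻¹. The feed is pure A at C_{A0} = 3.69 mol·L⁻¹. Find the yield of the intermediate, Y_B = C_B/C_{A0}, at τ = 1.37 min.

0.141

The intermediate concentration in a first-order A→B→C sequence is C_B = k₁C_{A0}(e^(−k₁τ) − e^(−k₂τ))/(k₂−k₁).
e^(−k₁τ) = e^(−0.411×1.37) = e^(−0.5631) = 0.5695; e^(−k₂τ) = e^(−2.521) = 0.08040.
C_B = 0.411×3.69/(1.84−0.411) × (0.5695−0.08040) = 1.061×0.4891 = 0.5190 mol·L⁻¹.
Y_B = C_B/C_{A0} = 0.5190/3.69 = 0.141.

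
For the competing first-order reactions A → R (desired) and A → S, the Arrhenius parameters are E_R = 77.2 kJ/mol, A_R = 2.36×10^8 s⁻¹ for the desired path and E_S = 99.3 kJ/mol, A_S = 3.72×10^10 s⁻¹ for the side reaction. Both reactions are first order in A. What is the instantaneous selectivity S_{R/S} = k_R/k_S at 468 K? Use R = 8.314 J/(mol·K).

k_R/k_S = (A_R/A_S)·exp[−(E_R−E_S)/(RT)] = (A_R/A_S)·exp[(E_S−E_R)/(RT)].
(E_S−E_R)/(RT) = (99.3−77.2)×10³/(8.314×468) = 22100/3891 = 5.680.
k_R/k_S = (2.36×10^8/3.72×10^10)·exp(5.680) = 0.006344 × 292.9 = 1.86.
Since E_R < E_S, lowering the temperature improves selectivity toward R.

1.86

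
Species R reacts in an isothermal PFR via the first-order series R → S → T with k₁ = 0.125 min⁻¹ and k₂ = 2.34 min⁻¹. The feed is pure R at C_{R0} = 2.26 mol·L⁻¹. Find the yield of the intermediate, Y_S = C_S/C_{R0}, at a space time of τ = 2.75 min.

0.0399

The intermediate concentration in a first-order A→B→C sequence is C_S = k₁C_{R0}(e^(−k₁τ) − e^(−k₂τ))/(k₂−k₁).
e^(−k₁τ) = e^(−0.125×2.75) = e^(−0.3438) = 0.7091; e^(−k₂τ) = e^(−6.435) = 0.001604.
C_S = 0.125×2.26/(2.34−0.125) × (0.7091−0.001604) = 0.1275×0.7075 = 0.09023 mol·L⁻¹.
Y_S = C_S/C_{R0} = 0.09023/2.26 = 0.0399.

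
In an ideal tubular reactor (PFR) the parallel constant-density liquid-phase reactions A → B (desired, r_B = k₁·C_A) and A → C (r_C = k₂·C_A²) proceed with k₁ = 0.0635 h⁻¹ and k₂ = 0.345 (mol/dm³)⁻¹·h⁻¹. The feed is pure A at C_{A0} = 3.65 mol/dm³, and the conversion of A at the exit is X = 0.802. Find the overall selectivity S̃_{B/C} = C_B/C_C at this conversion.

0.0997

C_A = C_{A0}(1−X) = 0.7227 mol/dm³.
Along a PFR/batch, dC_B/dC_A = −r_B/(r_B+r_C) = −k₁/(k₁+k₂·C_A).
Integrating from C_{A0} to C_A: C_B = (0.0635/0.345)·ln[(0.0635+0.345·3.65)/(0.0635+0.345·0.723)] = 0.1841·ln(1.323/0.3128) = 0.2654 mol/dm³.
C_C = (C_{A0}−C_A)−C_B = 2.662 mol/dm³; S̃_{B/C} = 0.2654/2.662 = 0.0997.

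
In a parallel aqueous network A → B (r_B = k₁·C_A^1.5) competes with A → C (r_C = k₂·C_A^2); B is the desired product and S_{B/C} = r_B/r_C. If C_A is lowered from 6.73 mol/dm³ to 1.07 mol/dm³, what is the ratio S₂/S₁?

2.51

S_{B/C} = (k₁/k₂)·C_A^-0.5, so S₂/S₁ = (C_{A,2}/C_{A,1})^-0.5.
= (1.07/6.73)^(-0.5) = (0.1590)^(-0.5) = 2.51.
Selectivity toward B rises as C_A falls — low-concentration operation is favoured.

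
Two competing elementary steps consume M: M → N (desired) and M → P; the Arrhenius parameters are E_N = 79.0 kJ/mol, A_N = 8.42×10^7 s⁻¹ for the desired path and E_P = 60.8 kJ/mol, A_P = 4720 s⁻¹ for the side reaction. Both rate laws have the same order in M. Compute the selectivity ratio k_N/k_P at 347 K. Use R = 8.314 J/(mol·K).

Since both paths have the same order in M, the concentration cancels and S_{N/P} = k_N/k_P = (A_N/A_P)·exp[(E_P−E_N)/(RT)].
(E_P−E_N)/(RT) = (60.8−79.0)×10³/(8.314×347) = -18200/2885 = -6.309.
k_N/k_P = (8.42×10^7/4720)·exp(-6.309) = 17839 × 0.001821 = 32.5.
Since E_N > E_P, raising the temperature improves selectivity toward N.

32.5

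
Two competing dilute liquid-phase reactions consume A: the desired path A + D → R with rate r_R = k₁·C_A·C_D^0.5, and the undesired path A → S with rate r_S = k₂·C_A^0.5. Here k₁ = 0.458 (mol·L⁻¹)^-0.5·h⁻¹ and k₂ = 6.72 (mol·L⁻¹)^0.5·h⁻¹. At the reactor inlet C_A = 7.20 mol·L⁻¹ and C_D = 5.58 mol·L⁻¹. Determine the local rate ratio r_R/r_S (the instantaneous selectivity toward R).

S_{R/S} = r_R/r_S = (k₁·C_A·C_D^0.5)/(k₂·C_A^0.5) = (k₁/k₂)·C_A^0.5·C_D^0.5.
= (0.458×7.200×5.580^0.5) / (6.72×7.200^0.5) = 7.790/18.03 = 0.432.

0.432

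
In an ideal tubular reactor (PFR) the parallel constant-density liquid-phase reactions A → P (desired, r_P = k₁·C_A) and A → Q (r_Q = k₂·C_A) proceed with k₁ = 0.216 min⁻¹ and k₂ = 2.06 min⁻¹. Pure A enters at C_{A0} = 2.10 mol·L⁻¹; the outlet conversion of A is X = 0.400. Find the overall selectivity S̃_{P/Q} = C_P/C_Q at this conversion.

0.105

C_A = C_{A0}(1−X) = 1.260 mol·L⁻¹.
Both paths are first order in A, so the instantaneous fraction to P is constant: dC_P/d(−C_A) = k₁/(k₁+k₂) = 0.09490.
C_P = 0.09490·(C_{A0}−C_A) = 0.09490×0.8400 = 0.0797 mol·L⁻¹.
C_Q = (C_{A0}−C_A)−C_P = 0.7603 mol·L⁻¹; S̃_{P/Q} = 0.07972/0.7603 = 0.105.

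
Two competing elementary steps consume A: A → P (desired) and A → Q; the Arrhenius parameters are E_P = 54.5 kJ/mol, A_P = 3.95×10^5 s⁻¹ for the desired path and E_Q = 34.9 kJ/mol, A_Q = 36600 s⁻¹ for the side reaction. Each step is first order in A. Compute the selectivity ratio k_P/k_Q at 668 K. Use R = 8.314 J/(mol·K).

With equal orders, S_{P/Q} = k_P/k_Q = (A_P/A_Q)·exp[(E_Q−E_P)/(RT)].
(E_Q−E_P)/(RT) = (34.9−54.5)×10³/(8.314×668) = -19600/5554 = -3.529.
k_P/k_Q = (3.95×10^5/36600)·exp(-3.529) = 10.79 × 0.02933 = 0.317.

0.317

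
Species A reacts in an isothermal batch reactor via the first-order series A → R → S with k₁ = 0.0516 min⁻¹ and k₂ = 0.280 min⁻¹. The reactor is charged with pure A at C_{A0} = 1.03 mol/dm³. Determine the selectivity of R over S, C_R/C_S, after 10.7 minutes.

0.389

The intermediate concentration in a first-order A→B→C sequence is C_R = k₁C_{A0}(e^(−k₁t) − e^(−k₂t))/(k₂−k₁).
e^(−k₁t) = e^(−0.0516×10.7) = e^(−0.5521) = 0.5757; e^(−k₂t) = e^(−2.996) = 0.04999.
C_R = 0.0516×1.03/(0.280−0.0516) × (0.5757−0.04999) = 0.2327×0.5257 = 0.1223 mol/dm³.
C_A = C_{A0}e^(−k₁t) = 0.5930 mol/dm³, so C_S = C_{A0}−C_A−C_R = 0.3147 mol/dm³; C_R/C_S = 0.389.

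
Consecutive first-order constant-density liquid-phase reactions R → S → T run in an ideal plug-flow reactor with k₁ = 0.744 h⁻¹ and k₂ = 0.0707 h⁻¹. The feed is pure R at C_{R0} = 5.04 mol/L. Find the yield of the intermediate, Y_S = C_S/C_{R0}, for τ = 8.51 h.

0.603

The intermediate concentration in a first-order A→B→C sequence is C_S = k₁C_{R0}(e^(−k₁τ) − e^(−k₂τ))/(k₂−k₁).
e^(−k₁τ) = e^(−0.744×8.51) = e^(−6.331) = 0.001779; e^(−k₂τ) = e^(−0.6017) = 0.5479.
C_S = 0.744×5.04/(0.0707−0.744) × (0.001779−0.5479) = (-5.569)×(-0.5461) = 3.041 mol/L.
Y_S = C_S/C_{R0} = 3.041/5.04 = 0.603.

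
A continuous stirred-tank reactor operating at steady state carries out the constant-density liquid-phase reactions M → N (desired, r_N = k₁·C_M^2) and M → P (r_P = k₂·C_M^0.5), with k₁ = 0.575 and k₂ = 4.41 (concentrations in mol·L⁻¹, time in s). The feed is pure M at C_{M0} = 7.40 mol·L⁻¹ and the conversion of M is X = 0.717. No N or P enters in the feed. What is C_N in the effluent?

Exit C_M = C_{M0}(1−X) = 7.40×0.283 = 2.094 mol·L⁻¹.
A CSTR operates uniformly at the exit composition, giving r_N = 2.522 and r_P = 6.382 (each k·C_M^n at C_M = 2.094).
Fraction of consumed M going to N: r_N/(r_N+r_P) = 0.2832.
C_N = 0.2832·C_{M0}·X = 0.2832×7.40×0.717 = 1.50 mol·L⁻¹.

1.50 mol·L⁻¹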